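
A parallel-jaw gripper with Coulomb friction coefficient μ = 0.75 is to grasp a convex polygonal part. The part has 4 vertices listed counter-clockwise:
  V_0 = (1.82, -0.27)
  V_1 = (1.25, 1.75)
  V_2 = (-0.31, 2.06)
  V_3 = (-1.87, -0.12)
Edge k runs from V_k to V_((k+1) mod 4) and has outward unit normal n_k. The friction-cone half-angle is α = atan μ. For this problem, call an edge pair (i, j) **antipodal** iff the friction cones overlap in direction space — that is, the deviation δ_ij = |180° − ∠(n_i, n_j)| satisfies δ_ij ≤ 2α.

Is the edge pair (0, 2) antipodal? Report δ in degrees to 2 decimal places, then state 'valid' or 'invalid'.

δ = 51.35°, valid

α = atan 0.75 = 36.87°;  2α = 73.74°
edge 0: e_0 = (-0.57, +2.02);  n_0 = (+0.9624, +0.2716)
edge 2: e_2 = (-1.56, -2.18);  n_2 = (-0.8132, +0.5819)
∠(n_0, n_2) = 128.65°
δ = |180° − 128.65°| = 51.35°
51.35° ≤ 2α = 73.74°  →  valid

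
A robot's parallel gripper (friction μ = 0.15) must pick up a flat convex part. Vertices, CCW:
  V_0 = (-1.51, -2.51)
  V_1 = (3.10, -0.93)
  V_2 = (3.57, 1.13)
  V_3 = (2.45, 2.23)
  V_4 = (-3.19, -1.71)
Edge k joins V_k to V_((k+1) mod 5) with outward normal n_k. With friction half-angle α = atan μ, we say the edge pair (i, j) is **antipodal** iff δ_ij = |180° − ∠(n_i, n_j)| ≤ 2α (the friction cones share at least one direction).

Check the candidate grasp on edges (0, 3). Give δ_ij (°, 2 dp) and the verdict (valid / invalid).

δ = 16.02°, valid

α = atan 0.15 = 8.53°;  2α = 17.06°
edge 0: e_0 = (+4.61, +1.58);  n_0 = (+0.3242, -0.9460)
edge 3: e_3 = (-5.64, -3.94);  n_3 = (-0.5727, +0.8198)
∠(n_0, n_3) = 163.98°
δ = |180° − 163.98°| = 16.02°
16.02° ≤ 2α = 17.06°  →  valid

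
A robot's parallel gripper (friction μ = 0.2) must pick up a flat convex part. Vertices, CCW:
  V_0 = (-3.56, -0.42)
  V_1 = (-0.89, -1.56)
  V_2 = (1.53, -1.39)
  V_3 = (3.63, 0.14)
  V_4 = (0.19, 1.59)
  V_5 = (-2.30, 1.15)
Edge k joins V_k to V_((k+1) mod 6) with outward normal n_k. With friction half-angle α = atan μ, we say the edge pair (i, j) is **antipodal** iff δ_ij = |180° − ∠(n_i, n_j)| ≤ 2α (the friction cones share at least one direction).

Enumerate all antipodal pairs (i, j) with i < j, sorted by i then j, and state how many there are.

count = 3; pairs: (0,3), (1,4), (2,5)

α = atan 0.2 = 11.31°;  2α = 22.62°
n_0 = (-0.3927, -0.9197)
n_1 = (+0.0701, -0.9975)
n_2 = (+0.5889, -0.8082)
n_3 = (+0.3884, +0.9215)
n_4 = (-0.1740, +0.9847)
n_5 = (-0.7799, +0.6259)
  (0,1): δ = 152.86°  ·
  (0,2): δ = 120.80°  ·
  (0,3): δ = 0.26°  ✓
  (0,4): δ = 33.14°  ·
  (0,5): δ = 74.37°  ·
  (1,2): δ = 147.94°  ·
  (1,3): δ = 26.87°  ·
  (1,4): δ = 6.00°  ✓
  (1,5): δ = 47.23°  ·
  (2,3): δ = 58.93°  ·
  (2,4): δ = 26.05°  ·
  (2,5): δ = 15.18°  ✓
  (3,4): δ = 147.12°  ·
  (3,5): δ = 105.89°  ·
  (4,5): δ = 138.77°  ·
antipodal pairs: 3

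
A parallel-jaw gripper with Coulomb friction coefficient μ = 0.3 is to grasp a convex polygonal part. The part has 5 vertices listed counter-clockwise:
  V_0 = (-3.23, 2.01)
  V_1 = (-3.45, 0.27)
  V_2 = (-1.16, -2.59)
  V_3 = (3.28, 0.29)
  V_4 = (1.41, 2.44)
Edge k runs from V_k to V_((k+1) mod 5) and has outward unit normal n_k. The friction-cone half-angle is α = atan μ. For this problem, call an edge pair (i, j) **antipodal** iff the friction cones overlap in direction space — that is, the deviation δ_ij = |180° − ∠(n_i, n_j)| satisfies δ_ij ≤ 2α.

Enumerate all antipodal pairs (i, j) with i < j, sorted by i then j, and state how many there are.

count = 2; pairs: (1,3), (2,4)

α = atan 0.3 = 16.70°;  2α = 33.40°
n_0 = (-0.9921, +0.1254)
n_1 = (-0.7806, -0.6250)
n_2 = (+0.5442, -0.8390)
n_3 = (+0.7545, +0.6563)
n_4 = (-0.0923, +0.9957)
  (0,1): δ = 134.11°  ·
  (0,2): δ = 49.82°  ·
  (0,3): δ = 48.22°  ·
  (0,4): δ = 102.50°  ·
  (1,2): δ = 95.71°  ·
  (1,3): δ = 2.33°  ✓
  (1,4): δ = 56.61°  ·
  (2,3): δ = 81.95°  ·
  (2,4): δ = 27.67°  ✓
  (3,4): δ = 125.72°  ·
antipodal pairs: 2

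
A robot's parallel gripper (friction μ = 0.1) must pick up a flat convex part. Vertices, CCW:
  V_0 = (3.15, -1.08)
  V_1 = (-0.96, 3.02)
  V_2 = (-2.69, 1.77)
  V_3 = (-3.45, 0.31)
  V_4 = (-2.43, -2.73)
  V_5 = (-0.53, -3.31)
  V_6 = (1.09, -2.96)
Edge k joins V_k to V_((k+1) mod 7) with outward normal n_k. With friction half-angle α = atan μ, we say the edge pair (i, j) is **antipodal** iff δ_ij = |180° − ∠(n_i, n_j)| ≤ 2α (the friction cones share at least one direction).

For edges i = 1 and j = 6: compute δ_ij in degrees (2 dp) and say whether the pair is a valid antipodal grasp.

α = atan 0.1 = 5.71°;  2α = 11.42°
edge 1: e_1 = (-1.73, -1.25);  n_1 = (-0.5857, +0.8106)
edge 6: e_6 = (+2.06, +1.88);  n_6 = (+0.6741, -0.7386)
∠(n_1, n_6) = 173.47°
δ = |180° − 173.47°| = 6.53°
6.53° ≤ 2α = 11.42°  →  valid

δ = 6.53°, valid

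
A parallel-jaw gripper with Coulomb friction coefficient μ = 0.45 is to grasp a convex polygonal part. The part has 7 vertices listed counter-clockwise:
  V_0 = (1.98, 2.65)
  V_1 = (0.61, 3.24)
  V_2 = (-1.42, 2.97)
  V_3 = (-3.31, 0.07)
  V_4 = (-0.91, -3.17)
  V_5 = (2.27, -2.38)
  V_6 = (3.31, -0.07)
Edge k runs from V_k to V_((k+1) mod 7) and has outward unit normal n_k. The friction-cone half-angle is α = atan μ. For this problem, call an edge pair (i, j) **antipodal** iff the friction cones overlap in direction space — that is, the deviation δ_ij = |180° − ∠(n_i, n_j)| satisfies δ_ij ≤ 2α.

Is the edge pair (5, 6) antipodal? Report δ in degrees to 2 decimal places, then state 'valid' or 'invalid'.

α = atan 0.45 = 24.23°;  2α = 48.46°
edge 5: e_5 = (+1.04, +2.31);  n_5 = (+0.9118, -0.4105)
edge 6: e_6 = (-1.33, +2.72);  n_6 = (+0.8984, +0.4393)
∠(n_5, n_6) = 50.30°
δ = |180° − 50.30°| = 129.70°
129.70° > 2α = 48.46°  →  invalid

δ = 129.70°, invalid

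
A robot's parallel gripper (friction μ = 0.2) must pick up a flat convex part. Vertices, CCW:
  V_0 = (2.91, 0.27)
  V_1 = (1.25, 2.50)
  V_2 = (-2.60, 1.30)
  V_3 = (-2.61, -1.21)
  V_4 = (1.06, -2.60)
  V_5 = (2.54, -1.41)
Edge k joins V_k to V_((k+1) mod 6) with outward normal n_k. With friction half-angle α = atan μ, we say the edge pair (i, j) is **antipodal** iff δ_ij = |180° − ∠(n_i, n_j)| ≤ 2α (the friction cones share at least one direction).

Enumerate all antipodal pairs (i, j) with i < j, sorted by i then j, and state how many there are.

count = 2; pairs: (1,4), (2,5)

α = atan 0.2 = 11.31°;  2α = 22.62°
n_0 = (+0.8022, +0.5971)
n_1 = (-0.2976, +0.9547)
n_2 = (-1.0000, +0.0040)
n_3 = (-0.3542, -0.9352)
n_4 = (+0.6266, -0.7793)
n_5 = (+0.9766, -0.2151)
  (0,1): δ = 109.35°  ·
  (0,2): δ = 36.89°  ·
  (0,3): δ = 32.59°  ·
  (0,4): δ = 92.14°  ·
  (0,5): δ = 130.92°  ·
  (1,2): δ = 107.54°  ·
  (1,3): δ = 38.06°  ·
  (1,4): δ = 21.49°  ✓
  (1,5): δ = 60.27°  ·
  (2,3): δ = 110.52°  ·
  (2,4): δ = 50.97°  ·
  (2,5): δ = 12.19°  ✓
  (3,4): δ = 120.45°  ·
  (3,5): δ = 81.68°  ·
  (4,5): δ = 141.22°  ·
antipodal pairs: 2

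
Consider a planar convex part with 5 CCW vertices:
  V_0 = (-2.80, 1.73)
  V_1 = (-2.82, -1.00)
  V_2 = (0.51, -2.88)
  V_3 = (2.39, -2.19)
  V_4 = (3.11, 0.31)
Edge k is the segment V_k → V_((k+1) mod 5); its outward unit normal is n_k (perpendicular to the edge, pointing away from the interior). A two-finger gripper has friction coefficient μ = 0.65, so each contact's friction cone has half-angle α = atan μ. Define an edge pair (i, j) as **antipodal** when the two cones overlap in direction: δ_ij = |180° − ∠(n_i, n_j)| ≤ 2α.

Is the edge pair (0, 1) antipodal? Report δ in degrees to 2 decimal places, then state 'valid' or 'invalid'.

δ = 119.03°, invalid

α = atan 0.65 = 33.02°;  2α = 66.05°
edge 0: e_0 = (-0.02, -2.73);  n_0 = (-1.0000, +0.0073)
edge 1: e_1 = (+3.33, -1.88);  n_1 = (-0.4916, -0.8708)
∠(n_0, n_1) = 60.97°
δ = |180° − 60.97°| = 119.03°
119.03° > 2α = 66.05°  →  invalid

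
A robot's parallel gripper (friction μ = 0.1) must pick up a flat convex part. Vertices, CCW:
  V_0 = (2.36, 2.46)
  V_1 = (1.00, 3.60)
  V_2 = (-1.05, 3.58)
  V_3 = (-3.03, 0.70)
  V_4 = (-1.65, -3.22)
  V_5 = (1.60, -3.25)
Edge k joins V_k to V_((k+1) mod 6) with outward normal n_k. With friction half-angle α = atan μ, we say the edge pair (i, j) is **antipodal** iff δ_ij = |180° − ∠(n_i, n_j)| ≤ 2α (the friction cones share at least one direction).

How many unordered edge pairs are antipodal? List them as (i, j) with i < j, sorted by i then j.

α = atan 0.1 = 5.71°;  2α = 11.42°
n_0 = (+0.6424, +0.7664)
n_1 = (-0.0098, +1.0000)
n_2 = (-0.8240, +0.5665)
n_3 = (-0.9433, -0.3321)
n_4 = (-0.0092, -1.0000)
n_5 = (+0.9913, -0.1319)
  (0,1): δ = 139.47°  ·
  (0,2): δ = 84.54°  ·
  (0,3): δ = 30.63°  ·
  (0,4): δ = 39.44°  ·
  (0,5): δ = 122.39°  ·
  (1,2): δ = 125.07°  ·
  (1,3): δ = 71.16°  ·
  (1,4): δ = 1.09°  ✓
  (1,5): δ = 81.86°  ·
  (2,3): δ = 126.10°  ·
  (2,4): δ = 56.02°  ·
  (2,5): δ = 26.93°  ·
  (3,4): δ = 109.92°  ·
  (3,5): δ = 26.98°  ·
  (4,5): δ = 97.05°  ·
antipodal pairs: 1

count = 1; pairs: (1,4)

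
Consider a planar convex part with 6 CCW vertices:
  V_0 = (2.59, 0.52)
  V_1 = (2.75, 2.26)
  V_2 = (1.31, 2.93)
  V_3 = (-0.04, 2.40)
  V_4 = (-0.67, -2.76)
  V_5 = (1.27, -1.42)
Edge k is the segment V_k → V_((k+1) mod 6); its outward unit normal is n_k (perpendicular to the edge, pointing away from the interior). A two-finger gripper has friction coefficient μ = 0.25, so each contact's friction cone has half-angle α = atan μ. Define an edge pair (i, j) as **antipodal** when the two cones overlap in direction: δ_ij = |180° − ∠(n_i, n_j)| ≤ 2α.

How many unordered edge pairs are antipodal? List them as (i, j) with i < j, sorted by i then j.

α = atan 0.25 = 14.04°;  2α = 28.07°
n_0 = (+0.9958, -0.0916)
n_1 = (+0.4219, +0.9067)
n_2 = (-0.3654, +0.9308)
n_3 = (-0.9926, +0.1212)
n_4 = (+0.5683, -0.8228)
n_5 = (+0.8268, -0.5625)
  (0,1): δ = 109.70°  ·
  (0,2): δ = 63.31°  ·
  (0,3): δ = 1.71°  ✓
  (0,4): δ = 129.89°  ·
  (0,5): δ = 151.02°  ·
  (1,2): δ = 133.61°  ·
  (1,3): δ = 72.01°  ·
  (1,4): δ = 59.59°  ·
  (1,5): δ = 80.72°  ·
  (2,3): δ = 118.40°  ·
  (2,4): δ = 13.20°  ✓
  (2,5): δ = 34.33°  ·
  (3,4): δ = 48.41°  ·
  (3,5): δ = 27.27°  ✓
  (4,5): δ = 158.87°  ·
antipodal pairs: 3

count = 3; pairs: (0,3), (2,4), (3,5)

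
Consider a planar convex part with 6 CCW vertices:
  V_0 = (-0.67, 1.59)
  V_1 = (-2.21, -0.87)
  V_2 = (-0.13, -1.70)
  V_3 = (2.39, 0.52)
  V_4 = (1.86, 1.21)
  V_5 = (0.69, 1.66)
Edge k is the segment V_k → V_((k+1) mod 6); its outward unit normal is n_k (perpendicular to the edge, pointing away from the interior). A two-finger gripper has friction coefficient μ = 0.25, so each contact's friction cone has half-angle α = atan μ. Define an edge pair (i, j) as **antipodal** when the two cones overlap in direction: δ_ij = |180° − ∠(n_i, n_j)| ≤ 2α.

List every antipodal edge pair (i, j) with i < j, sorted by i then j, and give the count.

α = atan 0.25 = 14.04°;  2α = 28.07°
n_0 = (-0.8476, +0.5306)
n_1 = (-0.3706, -0.9288)
n_2 = (+0.6610, -0.7504)
n_3 = (+0.7931, +0.6092)
n_4 = (+0.3590, +0.9333)
n_5 = (-0.0514, +0.9987)
  (0,1): δ = 79.71°  ·
  (0,2): δ = 16.57°  ✓
  (0,3): δ = 69.58°  ·
  (0,4): δ = 101.01°  ·
  (0,5): δ = 124.99°  ·
  (1,2): δ = 116.87°  ·
  (1,3): δ = 30.72°  ·
  (1,4): δ = 0.72°  ✓
  (1,5): δ = 24.70°  ✓
  (2,3): δ = 93.85°  ·
  (2,4): δ = 62.42°  ·
  (2,5): δ = 38.43°  ·
  (3,4): δ = 148.57°  ·
  (3,5): δ = 124.58°  ·
  (4,5): δ = 156.02°  ·
antipodal pairs: 3

count = 3; pairs: (0,2), (1,4), (1,5)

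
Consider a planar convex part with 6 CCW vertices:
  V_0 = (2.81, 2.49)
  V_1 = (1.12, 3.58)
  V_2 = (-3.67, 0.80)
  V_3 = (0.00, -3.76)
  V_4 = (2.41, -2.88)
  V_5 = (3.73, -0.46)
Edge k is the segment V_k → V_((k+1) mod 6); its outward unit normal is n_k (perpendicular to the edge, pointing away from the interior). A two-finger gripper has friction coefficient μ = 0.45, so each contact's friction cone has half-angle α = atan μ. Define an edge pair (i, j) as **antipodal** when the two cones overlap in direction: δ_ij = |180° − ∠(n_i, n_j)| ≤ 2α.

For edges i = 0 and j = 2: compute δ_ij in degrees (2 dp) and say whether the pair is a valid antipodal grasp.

α = atan 0.45 = 24.23°;  2α = 48.46°
edge 0: e_0 = (-1.69, +1.09);  n_0 = (+0.5420, +0.8404)
edge 2: e_2 = (+3.67, -4.56);  n_2 = (-0.7790, -0.6270)
∠(n_0, n_2) = 161.65°
δ = |180° − 161.65°| = 18.35°
18.35° ≤ 2α = 48.46°  →  valid

δ = 18.35°, valid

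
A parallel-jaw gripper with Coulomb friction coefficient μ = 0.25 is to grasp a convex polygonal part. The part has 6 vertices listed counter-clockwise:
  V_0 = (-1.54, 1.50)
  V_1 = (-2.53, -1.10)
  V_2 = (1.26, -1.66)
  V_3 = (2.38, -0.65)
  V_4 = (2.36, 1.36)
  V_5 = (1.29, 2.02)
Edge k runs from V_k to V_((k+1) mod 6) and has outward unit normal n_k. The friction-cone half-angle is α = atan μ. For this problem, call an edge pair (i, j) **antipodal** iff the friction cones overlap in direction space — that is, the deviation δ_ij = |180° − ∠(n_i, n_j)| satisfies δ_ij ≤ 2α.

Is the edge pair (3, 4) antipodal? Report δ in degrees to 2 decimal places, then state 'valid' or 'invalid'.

δ = 122.24°, invalid

α = atan 0.25 = 14.04°;  2α = 28.07°
edge 3: e_3 = (-0.02, +2.01);  n_3 = (+1.0000, +0.0099)
edge 4: e_4 = (-1.07, +0.66);  n_4 = (+0.5250, +0.8511)
∠(n_3, n_4) = 57.76°
δ = |180° − 57.76°| = 122.24°
122.24° > 2α = 28.07°  →  invalid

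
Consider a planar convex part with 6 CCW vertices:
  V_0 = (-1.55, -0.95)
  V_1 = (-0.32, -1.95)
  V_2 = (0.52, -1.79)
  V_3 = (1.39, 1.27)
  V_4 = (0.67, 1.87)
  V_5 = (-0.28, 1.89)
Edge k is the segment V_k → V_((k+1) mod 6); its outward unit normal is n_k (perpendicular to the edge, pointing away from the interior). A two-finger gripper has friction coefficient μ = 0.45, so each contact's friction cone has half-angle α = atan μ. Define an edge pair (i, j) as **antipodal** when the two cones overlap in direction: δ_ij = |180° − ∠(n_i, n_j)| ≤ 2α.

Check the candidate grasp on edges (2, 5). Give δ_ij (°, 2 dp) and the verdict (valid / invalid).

δ = 8.22°, valid

α = atan 0.45 = 24.23°;  2α = 48.46°
edge 2: e_2 = (+0.87, +3.06);  n_2 = (+0.9619, -0.2735)
edge 5: e_5 = (-1.27, -2.84);  n_5 = (-0.9129, +0.4082)
∠(n_2, n_5) = 171.78°
δ = |180° − 171.78°| = 8.22°
8.22° ≤ 2α = 48.46°  →  valid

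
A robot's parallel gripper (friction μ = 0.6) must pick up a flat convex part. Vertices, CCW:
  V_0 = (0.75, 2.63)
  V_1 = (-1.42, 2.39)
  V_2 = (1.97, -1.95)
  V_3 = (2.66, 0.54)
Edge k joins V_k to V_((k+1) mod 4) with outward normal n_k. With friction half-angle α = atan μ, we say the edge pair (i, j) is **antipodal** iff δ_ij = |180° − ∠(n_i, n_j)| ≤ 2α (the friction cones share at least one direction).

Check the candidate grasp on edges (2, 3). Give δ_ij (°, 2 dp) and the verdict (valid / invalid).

δ = 122.09°, invalid

α = atan 0.6 = 30.96°;  2α = 61.93°
edge 2: e_2 = (+0.69, +2.49);  n_2 = (+0.9637, -0.2670)
edge 3: e_3 = (-1.91, +2.09);  n_3 = (+0.7382, +0.6746)
∠(n_2, n_3) = 57.91°
δ = |180° − 57.91°| = 122.09°
122.09° > 2α = 61.93°  →  invalid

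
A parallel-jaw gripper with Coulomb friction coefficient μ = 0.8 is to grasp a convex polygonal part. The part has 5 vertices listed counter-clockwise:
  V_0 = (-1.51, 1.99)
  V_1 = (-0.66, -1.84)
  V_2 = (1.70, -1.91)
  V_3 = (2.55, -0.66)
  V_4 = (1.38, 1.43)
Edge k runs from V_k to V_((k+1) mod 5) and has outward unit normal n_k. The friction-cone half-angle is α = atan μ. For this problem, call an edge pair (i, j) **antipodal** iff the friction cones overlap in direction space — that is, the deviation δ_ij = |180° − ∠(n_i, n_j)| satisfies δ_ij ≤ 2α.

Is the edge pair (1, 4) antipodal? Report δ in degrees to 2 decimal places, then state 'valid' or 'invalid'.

δ = 9.27°, valid

α = atan 0.8 = 38.66°;  2α = 77.32°
edge 1: e_1 = (+2.36, -0.07);  n_1 = (-0.0296, -0.9996)
edge 4: e_4 = (-2.89, +0.56);  n_4 = (+0.1902, +0.9817)
∠(n_1, n_4) = 170.73°
δ = |180° − 170.73°| = 9.27°
9.27° ≤ 2α = 77.32°  →  valid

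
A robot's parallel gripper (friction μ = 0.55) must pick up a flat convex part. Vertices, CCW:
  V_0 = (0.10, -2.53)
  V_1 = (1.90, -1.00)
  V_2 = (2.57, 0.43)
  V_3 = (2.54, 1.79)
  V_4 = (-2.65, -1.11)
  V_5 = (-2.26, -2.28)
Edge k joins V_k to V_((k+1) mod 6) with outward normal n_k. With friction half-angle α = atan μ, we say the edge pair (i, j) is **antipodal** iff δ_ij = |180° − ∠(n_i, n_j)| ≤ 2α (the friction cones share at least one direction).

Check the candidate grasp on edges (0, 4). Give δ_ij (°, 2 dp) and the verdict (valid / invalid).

δ = 68.07°, invalid

α = atan 0.55 = 28.81°;  2α = 57.62°
edge 0: e_0 = (+1.80, +1.53);  n_0 = (+0.6476, -0.7619)
edge 4: e_4 = (+0.39, -1.17);  n_4 = (-0.9487, -0.3162)
∠(n_0, n_4) = 111.93°
δ = |180° − 111.93°| = 68.07°
68.07° > 2α = 57.62°  →  invalid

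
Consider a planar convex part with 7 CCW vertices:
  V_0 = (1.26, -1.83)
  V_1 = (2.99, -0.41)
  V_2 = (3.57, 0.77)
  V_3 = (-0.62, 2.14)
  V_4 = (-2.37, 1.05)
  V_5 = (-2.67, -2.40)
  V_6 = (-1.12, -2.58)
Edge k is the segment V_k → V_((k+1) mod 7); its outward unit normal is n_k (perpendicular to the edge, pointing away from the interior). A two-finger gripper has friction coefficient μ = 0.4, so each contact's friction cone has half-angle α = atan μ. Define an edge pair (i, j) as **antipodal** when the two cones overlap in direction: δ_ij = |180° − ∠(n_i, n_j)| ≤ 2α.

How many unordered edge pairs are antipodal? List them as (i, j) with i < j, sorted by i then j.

α = atan 0.4 = 21.80°;  2α = 43.60°
n_0 = (+0.6345, -0.7730)
n_1 = (+0.8974, -0.4411)
n_2 = (+0.3108, +0.9505)
n_3 = (-0.5287, +0.8488)
n_4 = (-0.9962, +0.0866)
n_5 = (-0.1154, -0.9933)
n_6 = (+0.3006, -0.9538)
  (0,1): δ = 155.55°  ·
  (0,2): δ = 57.49°  ·
  (0,3): δ = 7.46°  ✓
  (0,4): δ = 45.65°  ·
  (0,5): δ = 134.00°  ·
  (0,6): δ = 158.11°  ·
  (1,2): δ = 81.93°  ·
  (1,3): δ = 31.91°  ✓
  (1,4): δ = 21.21°  ✓
  (1,5): δ = 109.55°  ·
  (1,6): δ = 133.67°  ·
  (2,3): δ = 129.98°  ·
  (2,4): δ = 76.86°  ·
  (2,5): δ = 11.48°  ✓
  (2,6): δ = 35.60°  ✓
  (3,4): δ = 126.89°  ·
  (3,5): δ = 38.54°  ✓
  (3,6): δ = 14.43°  ✓
  (4,5): δ = 91.65°  ·
  (4,6): δ = 67.54°  ·
  (5,6): δ = 155.88°  ·
antipodal pairs: 7

count = 7; pairs: (0,3), (1,3), (1,4), (2,5), (2,6), (3,5), (3,6)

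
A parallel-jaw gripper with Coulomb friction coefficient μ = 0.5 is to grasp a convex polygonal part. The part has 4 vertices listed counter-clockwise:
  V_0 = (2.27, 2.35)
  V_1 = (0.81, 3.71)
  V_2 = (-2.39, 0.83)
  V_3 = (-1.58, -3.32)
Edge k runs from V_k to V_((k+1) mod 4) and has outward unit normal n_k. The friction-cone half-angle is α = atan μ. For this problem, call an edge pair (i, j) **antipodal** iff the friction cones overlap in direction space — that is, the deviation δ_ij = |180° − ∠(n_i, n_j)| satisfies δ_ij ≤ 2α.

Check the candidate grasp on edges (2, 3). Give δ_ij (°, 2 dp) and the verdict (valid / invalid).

α = atan 0.5 = 26.57°;  2α = 53.13°
edge 2: e_2 = (+0.81, -4.15);  n_2 = (-0.9815, -0.1916)
edge 3: e_3 = (+3.85, +5.67);  n_3 = (+0.8273, -0.5618)
∠(n_2, n_3) = 134.78°
δ = |180° − 134.78°| = 45.22°
45.22° ≤ 2α = 53.13°  →  valid

δ = 45.22°, valid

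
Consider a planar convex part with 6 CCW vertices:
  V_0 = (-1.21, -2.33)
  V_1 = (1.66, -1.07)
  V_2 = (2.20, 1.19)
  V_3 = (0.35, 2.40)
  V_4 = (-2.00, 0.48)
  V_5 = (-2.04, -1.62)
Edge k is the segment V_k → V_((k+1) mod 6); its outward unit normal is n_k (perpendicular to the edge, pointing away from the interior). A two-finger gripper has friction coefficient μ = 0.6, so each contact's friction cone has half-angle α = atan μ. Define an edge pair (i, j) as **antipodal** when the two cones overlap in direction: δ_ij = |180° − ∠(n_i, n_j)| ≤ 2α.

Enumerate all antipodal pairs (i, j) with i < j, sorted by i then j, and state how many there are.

α = atan 0.6 = 30.96°;  2α = 61.93°
n_0 = (+0.4020, -0.9156)
n_1 = (+0.9726, -0.2324)
n_2 = (+0.5474, +0.8369)
n_3 = (-0.6327, +0.7744)
n_4 = (-0.9998, +0.0190)
n_5 = (-0.6500, -0.7599)
  (0,1): δ = 127.14°  ·
  (0,2): δ = 56.89°  ✓
  (0,3): δ = 15.55°  ✓
  (0,4): δ = 65.21°  ·
  (0,5): δ = 115.75°  ·
  (1,2): δ = 109.75°  ·
  (1,3): δ = 37.31°  ✓
  (1,4): δ = 12.35°  ✓
  (1,5): δ = 62.89°  ·
  (2,3): δ = 107.56°  ·
  (2,4): δ = 57.90°  ✓
  (2,5): δ = 7.36°  ✓
  (3,4): δ = 130.34°  ·
  (3,5): δ = 79.79°  ·
  (4,5): δ = 129.45°  ·
antipodal pairs: 6

count = 6; pairs: (0,2), (0,3), (1,3), (1,4), (2,4), (2,5)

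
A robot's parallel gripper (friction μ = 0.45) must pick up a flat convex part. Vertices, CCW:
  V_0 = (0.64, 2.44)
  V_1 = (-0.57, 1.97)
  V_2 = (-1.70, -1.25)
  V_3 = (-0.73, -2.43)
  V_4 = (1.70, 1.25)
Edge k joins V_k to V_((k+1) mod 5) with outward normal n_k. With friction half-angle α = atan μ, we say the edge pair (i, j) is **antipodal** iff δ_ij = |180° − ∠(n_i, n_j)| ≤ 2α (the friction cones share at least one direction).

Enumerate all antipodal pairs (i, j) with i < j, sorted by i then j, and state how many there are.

count = 3; pairs: (0,3), (1,3), (2,4)

α = atan 0.45 = 24.23°;  2α = 48.46°
n_0 = (-0.3621, +0.9321)
n_1 = (-0.9436, +0.3311)
n_2 = (-0.7725, -0.6350)
n_3 = (+0.8345, -0.5510)
n_4 = (+0.7467, +0.6651)
  (0,1): δ = 130.57°  ·
  (0,2): δ = 71.81°  ·
  (0,3): δ = 35.33°  ✓
  (0,4): δ = 110.47°  ·
  (1,2): δ = 121.24°  ·
  (1,3): δ = 14.10°  ✓
  (1,4): δ = 61.03°  ·
  (2,3): δ = 72.86°  ·
  (2,4): δ = 2.27°  ✓
  (3,4): δ = 104.87°  ·
antipodal pairs: 3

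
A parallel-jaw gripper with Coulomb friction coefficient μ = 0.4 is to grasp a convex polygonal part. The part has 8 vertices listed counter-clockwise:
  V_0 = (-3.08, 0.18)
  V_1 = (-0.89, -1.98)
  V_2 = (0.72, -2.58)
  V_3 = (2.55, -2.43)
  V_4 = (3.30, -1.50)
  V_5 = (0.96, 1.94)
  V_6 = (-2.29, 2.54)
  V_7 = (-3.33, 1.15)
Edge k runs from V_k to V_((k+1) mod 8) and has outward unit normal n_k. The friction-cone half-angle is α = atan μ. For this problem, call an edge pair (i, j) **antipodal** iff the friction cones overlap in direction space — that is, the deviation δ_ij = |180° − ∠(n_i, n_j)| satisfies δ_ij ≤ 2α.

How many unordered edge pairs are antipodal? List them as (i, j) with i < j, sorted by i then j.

count = 7; pairs: (0,4), (0,5), (1,4), (1,5), (2,5), (3,6), (4,7)

α = atan 0.4 = 21.80°;  2α = 43.60°
n_0 = (-0.7022, -0.7120)
n_1 = (-0.3492, -0.9370)
n_2 = (+0.0817, -0.9967)
n_3 = (+0.7784, -0.6278)
n_4 = (+0.8268, +0.5624)
n_5 = (+0.1815, +0.9834)
n_6 = (-0.8007, +0.5991)
n_7 = (-0.9684, -0.2496)
  (0,1): δ = 155.83°  ·
  (0,2): δ = 130.71°  ·
  (0,3): δ = 84.28°  ·
  (0,4): δ = 11.17°  ✓
  (0,5): δ = 34.14°  ✓
  (0,6): δ = 97.80°  ·
  (0,7): δ = 149.06°  ·
  (1,2): δ = 154.88°  ·
  (1,3): δ = 108.45°  ·
  (1,4): δ = 35.34°  ✓
  (1,5): δ = 9.98°  ✓
  (1,6): δ = 73.64°  ·
  (1,7): δ = 124.89°  ·
  (2,3): δ = 133.57°  ·
  (2,4): δ = 60.46°  ·
  (2,5): δ = 15.15°  ✓
  (2,6): δ = 48.51°  ·
  (2,7): δ = 99.77°  ·
  (3,4): δ = 106.89°  ·
  (3,5): δ = 61.58°  ·
  (3,6): δ = 2.08°  ✓
  (3,7): δ = 53.34°  ·
  (4,5): δ = 134.68°  ·
  (4,6): δ = 71.03°  ·
  (4,7): δ = 19.77°  ✓
  (5,6): δ = 116.34°  ·
  (5,7): δ = 65.09°  ·
  (6,7): δ = 128.74°  ·
antipodal pairs: 7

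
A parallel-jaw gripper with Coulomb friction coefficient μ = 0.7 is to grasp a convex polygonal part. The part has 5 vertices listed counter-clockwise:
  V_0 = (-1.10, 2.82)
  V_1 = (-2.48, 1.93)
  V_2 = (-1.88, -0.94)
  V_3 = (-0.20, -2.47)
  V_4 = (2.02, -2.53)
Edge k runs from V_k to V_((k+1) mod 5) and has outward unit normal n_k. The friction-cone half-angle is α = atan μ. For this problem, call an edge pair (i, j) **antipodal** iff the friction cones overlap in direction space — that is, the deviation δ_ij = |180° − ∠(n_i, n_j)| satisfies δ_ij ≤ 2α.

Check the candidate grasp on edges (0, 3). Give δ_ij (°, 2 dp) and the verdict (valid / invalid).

α = atan 0.7 = 34.99°;  2α = 69.98°
edge 0: e_0 = (-1.38, -0.89);  n_0 = (-0.5420, +0.8404)
edge 3: e_3 = (+2.22, -0.06);  n_3 = (-0.0270, -0.9996)
∠(n_0, n_3) = 145.63°
δ = |180° − 145.63°| = 34.37°
34.37° ≤ 2α = 69.98°  →  valid

δ = 34.37°, valid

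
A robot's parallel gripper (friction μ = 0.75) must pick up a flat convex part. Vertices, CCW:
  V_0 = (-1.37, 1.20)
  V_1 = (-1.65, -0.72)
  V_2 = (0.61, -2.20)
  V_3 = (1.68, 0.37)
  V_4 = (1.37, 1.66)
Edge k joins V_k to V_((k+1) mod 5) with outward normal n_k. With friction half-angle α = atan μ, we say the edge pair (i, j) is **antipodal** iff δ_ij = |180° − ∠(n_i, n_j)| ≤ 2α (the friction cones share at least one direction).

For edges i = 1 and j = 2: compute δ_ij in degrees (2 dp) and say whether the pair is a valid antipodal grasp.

δ = 79.38°, invalid

α = atan 0.75 = 36.87°;  2α = 73.74°
edge 1: e_1 = (+2.26, -1.48);  n_1 = (-0.5478, -0.8366)
edge 2: e_2 = (+1.07, +2.57);  n_2 = (+0.9232, -0.3844)
∠(n_1, n_2) = 100.62°
δ = |180° − 100.62°| = 79.38°
79.38° > 2α = 73.74°  →  invalid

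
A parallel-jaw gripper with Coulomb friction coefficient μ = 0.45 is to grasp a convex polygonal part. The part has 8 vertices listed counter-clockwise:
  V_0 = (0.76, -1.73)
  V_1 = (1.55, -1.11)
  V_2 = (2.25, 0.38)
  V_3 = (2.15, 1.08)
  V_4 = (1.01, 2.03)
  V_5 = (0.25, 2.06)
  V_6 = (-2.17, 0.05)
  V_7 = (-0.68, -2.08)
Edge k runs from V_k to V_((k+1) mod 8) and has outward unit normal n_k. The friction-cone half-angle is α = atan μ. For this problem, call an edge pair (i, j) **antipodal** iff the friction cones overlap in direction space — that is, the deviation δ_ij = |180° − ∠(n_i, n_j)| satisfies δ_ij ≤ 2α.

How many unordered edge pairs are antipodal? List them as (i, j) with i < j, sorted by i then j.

α = atan 0.45 = 24.23°;  2α = 48.46°
n_0 = (+0.6174, -0.7867)
n_1 = (+0.9051, -0.4252)
n_2 = (+0.9899, +0.1414)
n_3 = (+0.6402, +0.7682)
n_4 = (+0.0394, +0.9992)
n_5 = (-0.6389, +0.7693)
n_6 = (-0.8194, -0.5732)
n_7 = (+0.2362, -0.9717)
  (0,1): δ = 153.29°  ·
  (0,2): δ = 120.00°  ·
  (0,3): δ = 77.93°  ·
  (0,4): δ = 40.39°  ✓
  (0,5): δ = 1.59°  ✓
  (0,6): δ = 86.85°  ·
  (0,7): δ = 155.54°  ·
  (1,2): δ = 146.71°  ·
  (1,3): δ = 104.64°  ·
  (1,4): δ = 67.10°  ·
  (1,5): δ = 25.12°  ✓
  (1,6): δ = 60.14°  ·
  (1,7): δ = 128.83°  ·
  (2,3): δ = 137.94°  ·
  (2,4): δ = 100.39°  ·
  (2,5): δ = 58.42°  ·
  (2,6): δ = 26.84°  ✓
  (2,7): δ = 95.53°  ·
  (3,4): δ = 142.45°  ·
  (3,5): δ = 100.48°  ·
  (3,6): δ = 15.22°  ✓
  (3,7): δ = 53.47°  ·
  (4,5): δ = 138.03°  ·
  (4,6): δ = 52.77°  ·
  (4,7): δ = 15.92°  ✓
  (5,6): δ = 94.74°  ·
  (5,7): δ = 26.05°  ✓
  (6,7): δ = 111.31°  ·
antipodal pairs: 7

count = 7; pairs: (0,4), (0,5), (1,5), (2,6), (3,6), (4,7), (5,7)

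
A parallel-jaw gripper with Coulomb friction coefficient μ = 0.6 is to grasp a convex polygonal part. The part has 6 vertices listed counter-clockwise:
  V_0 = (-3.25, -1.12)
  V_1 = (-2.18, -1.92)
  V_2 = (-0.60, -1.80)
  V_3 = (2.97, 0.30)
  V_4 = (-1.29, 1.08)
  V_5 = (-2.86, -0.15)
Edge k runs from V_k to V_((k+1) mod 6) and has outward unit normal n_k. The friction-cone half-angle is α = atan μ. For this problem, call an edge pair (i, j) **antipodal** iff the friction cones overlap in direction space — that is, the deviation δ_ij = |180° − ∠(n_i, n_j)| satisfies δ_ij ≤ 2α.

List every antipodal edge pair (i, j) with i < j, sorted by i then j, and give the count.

count = 6; pairs: (0,3), (1,3), (1,4), (2,3), (2,4), (2,5)

α = atan 0.6 = 30.96°;  2α = 61.93°
n_0 = (-0.5988, -0.8009)
n_1 = (+0.0757, -0.9971)
n_2 = (+0.5070, -0.8619)
n_3 = (+0.1801, +0.9836)
n_4 = (-0.6167, +0.7872)
n_5 = (-0.9278, +0.3730)
  (0,1): δ = 138.87°  ·
  (0,2): δ = 112.75°  ·
  (0,3): δ = 26.41°  ✓
  (0,4): δ = 74.86°  ·
  (0,5): δ = 104.88°  ·
  (1,2): δ = 153.88°  ·
  (1,3): δ = 14.72°  ✓
  (1,4): δ = 33.73°  ✓
  (1,5): δ = 63.75°  ·
  (2,3): δ = 40.84°  ✓
  (2,4): δ = 7.61°  ✓
  (2,5): δ = 37.63°  ✓
  (3,4): δ = 131.55°  ·
  (3,5): δ = 101.53°  ·
  (4,5): δ = 149.98°  ·
antipodal pairs: 6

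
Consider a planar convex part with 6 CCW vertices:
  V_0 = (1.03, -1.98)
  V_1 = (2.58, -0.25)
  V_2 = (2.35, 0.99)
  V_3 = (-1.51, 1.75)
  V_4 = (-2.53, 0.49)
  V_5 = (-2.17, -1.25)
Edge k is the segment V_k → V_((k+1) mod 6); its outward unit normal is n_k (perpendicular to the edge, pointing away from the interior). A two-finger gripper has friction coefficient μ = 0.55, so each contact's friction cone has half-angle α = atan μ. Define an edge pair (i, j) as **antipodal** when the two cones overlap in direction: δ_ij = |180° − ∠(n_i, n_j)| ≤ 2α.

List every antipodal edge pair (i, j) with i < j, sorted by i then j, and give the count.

α = atan 0.55 = 28.81°;  2α = 57.62°
n_0 = (+0.7448, -0.6673)
n_1 = (+0.9832, +0.1824)
n_2 = (+0.1932, +0.9812)
n_3 = (-0.7772, +0.6292)
n_4 = (-0.9793, -0.2026)
n_5 = (-0.2224, -0.9750)
  (0,1): δ = 127.63°  ·
  (0,2): δ = 59.28°  ·
  (0,3): δ = 2.87°  ✓
  (0,4): δ = 53.55°  ✓
  (0,5): δ = 119.01°  ·
  (1,2): δ = 111.65°  ·
  (1,3): δ = 49.50°  ✓
  (1,4): δ = 1.18°  ✓
  (1,5): δ = 66.64°  ·
  (2,3): δ = 117.85°  ·
  (2,4): δ = 67.17°  ·
  (2,5): δ = 1.71°  ✓
  (3,4): δ = 129.32°  ·
  (3,5): δ = 63.86°  ·
  (4,5): δ = 114.54°  ·
antipodal pairs: 5

count = 5; pairs: (0,3), (0,4), (1,3), (1,4), (2,5)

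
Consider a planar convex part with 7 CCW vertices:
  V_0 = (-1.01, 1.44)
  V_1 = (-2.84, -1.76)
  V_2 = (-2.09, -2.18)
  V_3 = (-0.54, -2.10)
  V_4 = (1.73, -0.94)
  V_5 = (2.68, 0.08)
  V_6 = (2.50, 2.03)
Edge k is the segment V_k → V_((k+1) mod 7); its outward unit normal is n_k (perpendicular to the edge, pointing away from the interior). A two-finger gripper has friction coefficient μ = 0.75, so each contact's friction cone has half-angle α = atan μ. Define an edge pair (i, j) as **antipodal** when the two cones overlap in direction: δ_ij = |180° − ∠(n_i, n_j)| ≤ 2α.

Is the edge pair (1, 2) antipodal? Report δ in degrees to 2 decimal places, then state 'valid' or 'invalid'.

δ = 147.80°, invalid

α = atan 0.75 = 36.87°;  2α = 73.74°
edge 1: e_1 = (+0.75, -0.42);  n_1 = (-0.4886, -0.8725)
edge 2: e_2 = (+1.55, +0.08);  n_2 = (+0.0515, -0.9987)
∠(n_1, n_2) = 32.20°
δ = |180° − 32.20°| = 147.80°
147.80° > 2α = 73.74°  →  invalid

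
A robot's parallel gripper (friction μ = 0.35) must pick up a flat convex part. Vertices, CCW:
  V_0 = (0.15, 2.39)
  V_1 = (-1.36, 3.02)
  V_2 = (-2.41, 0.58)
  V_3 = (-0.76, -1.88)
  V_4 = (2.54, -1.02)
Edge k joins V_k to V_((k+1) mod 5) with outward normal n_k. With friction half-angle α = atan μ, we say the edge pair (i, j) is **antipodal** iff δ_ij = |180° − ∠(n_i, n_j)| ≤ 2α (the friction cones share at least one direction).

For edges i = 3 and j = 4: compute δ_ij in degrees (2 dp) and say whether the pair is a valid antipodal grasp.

δ = 69.58°, invalid

α = atan 0.35 = 19.29°;  2α = 38.58°
edge 3: e_3 = (+3.30, +0.86);  n_3 = (+0.2522, -0.9677)
edge 4: e_4 = (-2.39, +3.41);  n_4 = (+0.8189, +0.5739)
∠(n_3, n_4) = 110.42°
δ = |180° − 110.42°| = 69.58°
69.58° > 2α = 38.58°  →  invalid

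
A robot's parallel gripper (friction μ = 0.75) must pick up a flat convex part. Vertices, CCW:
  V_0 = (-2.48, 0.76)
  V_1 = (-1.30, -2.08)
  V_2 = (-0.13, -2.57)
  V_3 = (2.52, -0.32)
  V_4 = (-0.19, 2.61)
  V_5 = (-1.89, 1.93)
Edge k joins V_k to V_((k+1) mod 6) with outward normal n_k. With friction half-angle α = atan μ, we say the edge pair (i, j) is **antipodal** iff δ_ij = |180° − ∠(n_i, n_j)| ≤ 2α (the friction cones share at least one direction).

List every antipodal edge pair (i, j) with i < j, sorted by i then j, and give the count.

count = 7; pairs: (0,2), (0,3), (1,3), (1,4), (2,4), (2,5), (3,5)

α = atan 0.75 = 36.87°;  2α = 73.74°
n_0 = (-0.9235, -0.3837)
n_1 = (-0.3863, -0.9224)
n_2 = (+0.6472, -0.7623)
n_3 = (+0.7341, +0.6790)
n_4 = (-0.3714, +0.9285)
n_5 = (-0.8929, +0.4503)
  (0,1): δ = 135.29°  ·
  (0,2): δ = 72.23°  ✓
  (0,3): δ = 20.20°  ✓
  (0,4): δ = 89.24°  ·
  (0,5): δ = 130.68°  ·
  (1,2): δ = 116.94°  ·
  (1,3): δ = 24.51°  ✓
  (1,4): δ = 44.53°  ✓
  (1,5): δ = 85.96°  ·
  (2,3): δ = 87.57°  ·
  (2,4): δ = 18.53°  ✓
  (2,5): δ = 22.91°  ✓
  (3,4): δ = 110.96°  ·
  (3,5): δ = 69.53°  ✓
  (4,5): δ = 138.56°  ·
antipodal pairs: 7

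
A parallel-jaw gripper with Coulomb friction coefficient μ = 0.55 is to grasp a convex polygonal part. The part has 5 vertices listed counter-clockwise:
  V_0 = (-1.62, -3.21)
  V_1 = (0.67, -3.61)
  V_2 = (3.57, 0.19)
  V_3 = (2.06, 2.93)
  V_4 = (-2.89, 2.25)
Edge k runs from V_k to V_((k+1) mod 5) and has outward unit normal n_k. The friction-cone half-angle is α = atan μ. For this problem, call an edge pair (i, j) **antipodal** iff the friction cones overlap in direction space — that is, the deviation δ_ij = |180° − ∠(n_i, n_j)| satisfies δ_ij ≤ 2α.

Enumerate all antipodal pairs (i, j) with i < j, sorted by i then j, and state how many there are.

α = atan 0.55 = 28.81°;  2α = 57.62°
n_0 = (-0.1721, -0.9851)
n_1 = (+0.7950, -0.6067)
n_2 = (+0.8758, +0.4827)
n_3 = (-0.1361, +0.9907)
n_4 = (-0.9740, -0.2266)
  (0,1): δ = 117.44°  ·
  (0,2): δ = 51.23°  ✓
  (0,3): δ = 17.73°  ✓
  (0,4): δ = 113.00°  ·
  (1,2): δ = 113.79°  ·
  (1,3): δ = 44.83°  ✓
  (1,4): δ = 50.44°  ✓
  (2,3): δ = 111.04°  ·
  (2,4): δ = 15.76°  ✓
  (3,4): δ = 84.73°  ·
antipodal pairs: 5

count = 5; pairs: (0,2), (0,3), (1,3), (1,4), (2,4)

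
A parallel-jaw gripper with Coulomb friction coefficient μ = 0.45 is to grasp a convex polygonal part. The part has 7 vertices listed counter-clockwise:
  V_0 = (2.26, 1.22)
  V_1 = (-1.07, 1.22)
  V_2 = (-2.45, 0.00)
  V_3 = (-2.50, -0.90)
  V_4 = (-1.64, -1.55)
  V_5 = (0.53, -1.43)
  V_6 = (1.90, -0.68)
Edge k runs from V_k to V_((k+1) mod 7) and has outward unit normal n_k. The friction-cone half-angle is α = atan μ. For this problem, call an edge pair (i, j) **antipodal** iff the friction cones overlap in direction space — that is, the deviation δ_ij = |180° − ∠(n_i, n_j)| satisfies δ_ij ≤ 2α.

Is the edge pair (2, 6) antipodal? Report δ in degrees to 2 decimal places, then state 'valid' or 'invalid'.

δ = 7.55°, valid

α = atan 0.45 = 24.23°;  2α = 48.46°
edge 2: e_2 = (-0.05, -0.90);  n_2 = (-0.9985, +0.0555)
edge 6: e_6 = (+0.36, +1.90);  n_6 = (+0.9825, -0.1862)
∠(n_2, n_6) = 172.45°
δ = |180° − 172.45°| = 7.55°
7.55° ≤ 2α = 48.46°  →  valid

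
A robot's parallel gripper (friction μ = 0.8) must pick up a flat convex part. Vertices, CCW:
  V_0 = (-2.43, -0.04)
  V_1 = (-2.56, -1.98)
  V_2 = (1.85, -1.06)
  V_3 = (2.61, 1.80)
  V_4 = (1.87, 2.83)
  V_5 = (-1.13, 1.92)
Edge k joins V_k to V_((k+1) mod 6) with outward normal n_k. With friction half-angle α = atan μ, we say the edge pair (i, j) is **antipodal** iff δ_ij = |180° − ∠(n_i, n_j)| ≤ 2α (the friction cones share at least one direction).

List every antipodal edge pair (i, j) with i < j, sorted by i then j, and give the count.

count = 9; pairs: (0,1), (0,2), (0,3), (1,3), (1,4), (1,5), (2,4), (2,5), (3,5)

α = atan 0.8 = 38.66°;  2α = 77.32°
n_0 = (-0.9978, +0.0669)
n_1 = (+0.2042, -0.9789)
n_2 = (+0.9665, -0.2568)
n_3 = (+0.8121, +0.5835)
n_4 = (-0.2903, +0.9569)
n_5 = (-0.8334, +0.5527)
  (0,1): δ = 74.38°  ✓
  (0,2): δ = 11.05°  ✓
  (0,3): δ = 39.53°  ✓
  (0,4): δ = 110.71°  ·
  (0,5): δ = 150.28°  ·
  (1,2): δ = 116.67°  ·
  (1,3): δ = 66.09°  ✓
  (1,4): δ = 5.09°  ✓
  (1,5): δ = 44.66°  ✓
  (2,3): δ = 129.42°  ·
  (2,4): δ = 58.24°  ✓
  (2,5): δ = 18.67°  ✓
  (3,4): δ = 108.82°  ·
  (3,5): δ = 69.25°  ✓
  (4,5): δ = 140.43°  ·
antipodal pairs: 9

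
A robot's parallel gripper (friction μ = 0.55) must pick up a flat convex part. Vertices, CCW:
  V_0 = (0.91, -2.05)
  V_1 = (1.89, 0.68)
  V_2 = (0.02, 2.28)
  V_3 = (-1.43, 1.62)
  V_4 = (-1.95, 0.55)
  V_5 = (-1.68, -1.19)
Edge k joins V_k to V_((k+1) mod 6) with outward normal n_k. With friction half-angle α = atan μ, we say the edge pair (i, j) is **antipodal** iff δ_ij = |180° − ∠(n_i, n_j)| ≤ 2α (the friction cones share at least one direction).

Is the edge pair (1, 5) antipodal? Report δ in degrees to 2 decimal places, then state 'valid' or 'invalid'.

α = atan 0.55 = 28.81°;  2α = 57.62°
edge 1: e_1 = (-1.87, +1.60);  n_1 = (+0.6501, +0.7598)
edge 5: e_5 = (+2.59, -0.86);  n_5 = (-0.3151, -0.9490)
∠(n_1, n_5) = 157.82°
δ = |180° − 157.82°| = 22.18°
22.18° ≤ 2α = 57.62°  →  valid

δ = 22.18°, valid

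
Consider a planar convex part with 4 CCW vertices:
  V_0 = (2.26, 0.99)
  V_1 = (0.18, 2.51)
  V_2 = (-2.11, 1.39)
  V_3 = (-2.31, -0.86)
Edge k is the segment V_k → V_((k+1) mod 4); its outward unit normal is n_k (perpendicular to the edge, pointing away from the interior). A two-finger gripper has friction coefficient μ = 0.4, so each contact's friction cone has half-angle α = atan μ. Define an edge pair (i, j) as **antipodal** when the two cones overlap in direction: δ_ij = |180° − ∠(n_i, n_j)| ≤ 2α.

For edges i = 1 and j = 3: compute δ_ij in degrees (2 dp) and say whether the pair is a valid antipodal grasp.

δ = 4.02°, valid

α = atan 0.4 = 21.80°;  2α = 43.60°
edge 1: e_1 = (-2.29, -1.12);  n_1 = (-0.4394, +0.8983)
edge 3: e_3 = (+4.57, +1.85);  n_3 = (+0.3752, -0.9269)
∠(n_1, n_3) = 175.98°
δ = |180° − 175.98°| = 4.02°
4.02° ≤ 2α = 43.60°  →  valid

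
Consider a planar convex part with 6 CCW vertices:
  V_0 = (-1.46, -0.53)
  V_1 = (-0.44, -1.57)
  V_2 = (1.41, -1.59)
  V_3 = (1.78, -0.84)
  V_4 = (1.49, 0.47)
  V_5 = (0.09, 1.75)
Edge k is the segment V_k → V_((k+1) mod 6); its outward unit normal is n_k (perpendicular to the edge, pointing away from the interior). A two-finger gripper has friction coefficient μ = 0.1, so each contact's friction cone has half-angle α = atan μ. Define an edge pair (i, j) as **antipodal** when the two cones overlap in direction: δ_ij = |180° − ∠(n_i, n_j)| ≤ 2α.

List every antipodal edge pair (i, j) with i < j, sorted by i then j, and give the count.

count = 2; pairs: (0,4), (2,5)

α = atan 0.1 = 5.71°;  2α = 11.42°
n_0 = (-0.7139, -0.7002)
n_1 = (-0.0108, -0.9999)
n_2 = (+0.8968, -0.4424)
n_3 = (+0.9764, +0.2161)
n_4 = (+0.6748, +0.7380)
n_5 = (-0.8270, +0.5622)
  (0,1): δ = 135.06°  ·
  (0,2): δ = 70.70°  ·
  (0,3): δ = 31.96°  ·
  (0,4): δ = 3.12°  ✓
  (0,5): δ = 101.35°  ·
  (1,2): δ = 115.64°  ·
  (1,3): δ = 76.90°  ·
  (1,4): δ = 41.82°  ·
  (1,5): δ = 56.41°  ·
  (2,3): δ = 141.26°  ·
  (2,4): δ = 106.18°  ·
  (2,5): δ = 7.95°  ✓
  (3,4): δ = 144.92°  ·
  (3,5): δ = 46.69°  ·
  (4,5): δ = 81.77°  ·
antipodal pairs: 2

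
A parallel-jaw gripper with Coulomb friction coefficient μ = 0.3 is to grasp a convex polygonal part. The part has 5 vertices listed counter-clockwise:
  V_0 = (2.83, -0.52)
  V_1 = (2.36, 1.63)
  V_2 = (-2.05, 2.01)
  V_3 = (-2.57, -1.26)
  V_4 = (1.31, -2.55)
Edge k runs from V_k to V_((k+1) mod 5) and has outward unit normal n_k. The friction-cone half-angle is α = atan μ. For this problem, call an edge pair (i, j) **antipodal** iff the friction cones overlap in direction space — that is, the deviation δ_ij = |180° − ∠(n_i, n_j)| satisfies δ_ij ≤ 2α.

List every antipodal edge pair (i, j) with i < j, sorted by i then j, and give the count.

α = atan 0.3 = 16.70°;  2α = 33.40°
n_0 = (+0.9769, +0.2136)
n_1 = (+0.0858, +0.9963)
n_2 = (-0.9876, +0.1570)
n_3 = (-0.3155, -0.9489)
n_4 = (+0.8005, -0.5994)
  (0,1): δ = 107.26°  ·
  (0,2): δ = 21.37°  ✓
  (0,3): δ = 59.28°  ·
  (0,4): δ = 130.84°  ·
  (1,2): δ = 94.11°  ·
  (1,3): δ = 13.47°  ✓
  (1,4): δ = 58.10°  ·
  (2,3): δ = 99.36°  ·
  (2,4): δ = 27.79°  ✓
  (3,4): δ = 108.43°  ·
antipodal pairs: 3

count = 3; pairs: (0,2), (1,3), (2,4)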